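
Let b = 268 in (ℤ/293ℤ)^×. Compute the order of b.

The order of 268 must divide p − 1 = 292 = 2^2 · 73.
Divisors: 1, 2, 4, 73, 146, 292.
Check each in increasing order: 268^1 ≡ 268;  268^2 ≡ 39;  268^4 ≡ 56;  268^73 ≡ 1.
Smallest exponent giving 1 is 73.

73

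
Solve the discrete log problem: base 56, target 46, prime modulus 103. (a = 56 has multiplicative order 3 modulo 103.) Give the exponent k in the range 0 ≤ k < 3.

Successive powers of 56 modulo 103:
  56^0=1  56^1=56  56^2=46
So 56^2 ≡ 46 (mod 103), giving k = 2.

2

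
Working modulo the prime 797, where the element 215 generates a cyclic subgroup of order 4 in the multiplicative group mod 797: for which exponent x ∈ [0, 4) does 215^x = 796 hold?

2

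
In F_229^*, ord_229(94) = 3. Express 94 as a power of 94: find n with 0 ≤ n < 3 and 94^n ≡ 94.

1

Successive powers of 94 modulo 229:
  94^0=1  94^1=94
So 94^1 ≡ 94 (mod 229), giving n = 1.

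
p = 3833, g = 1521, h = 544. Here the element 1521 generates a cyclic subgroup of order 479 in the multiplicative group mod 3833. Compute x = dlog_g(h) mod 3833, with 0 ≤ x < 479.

18

Successive powers of 1521 modulo 3833:
  1521^0=1  1521^1=1521  1521^2=2142  1521^3=3765  1521^4=63  1521^5=3831
  1521^6=791  1521^7=3382  1521^8=136  1521^9=3707  1521^10=4  1521^11=2251
  1521^12=902  1521^13=3561  1521^14=252  1521^15=3825  1521^16=3164  1521^17=2029
  1521^18=544
So 1521^18 ≡ 544 (mod 3833), giving x = 18.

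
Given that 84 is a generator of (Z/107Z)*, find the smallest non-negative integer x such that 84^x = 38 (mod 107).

103

Baby-step giant-step with m = ceil(sqrt(106)) = 11.
Baby table (84^j mod 107 for j=0..10):
  0:1  1:84  2:101  3:31  4:36  5:28  6:105  7:46
  8:12  9:45  10:35
Giant step factor: 84^(-11) ≡ 21 (mod 107).
Scan 38·21^i mod 107 for i = 0, 1, …:
  i=0: 38   i=1: 49   i=2: 66   i=3: 102
  i=4: 2   i=5: 42   i=6: 26   i=7: 11
  i=8: 17   i=9: 36
Match at i=9, j=4: x = 9·11 + 4 = 103.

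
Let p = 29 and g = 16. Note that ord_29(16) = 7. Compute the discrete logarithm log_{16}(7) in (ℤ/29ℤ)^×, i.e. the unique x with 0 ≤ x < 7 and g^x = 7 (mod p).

Successive powers of 16 modulo 29:
  16^0=1  16^1=16  16^2=24  16^3=7
So 16^3 ≡ 7 (mod 29), giving x = 3.

3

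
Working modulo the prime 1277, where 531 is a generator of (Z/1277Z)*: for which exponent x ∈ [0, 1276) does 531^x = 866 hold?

931

Baby-step giant-step with m = ceil(sqrt(1276)) = 36.
Baby table (531^j mod 1277 for j=0..35):
  0:1  1:531  2:1021  3:703  4:409  5:89  6:10  7:202
  8:1271  9:645  10:259  11:890  12:100  13:743  14:1217  15:65
  16:36  17:1238  18:1000  19:1045  20:677  21:650  22:360  23:887
  24:1061  25:234  26:385  27:115  28:1046  29:1208  30:394  31:1063
  32:19  33:1150  34:244  35:587
Giant step factor: 531^(-36) ≡ 1195 (mod 1277).
Scan 866·1195^i mod 1277 for i = 0, 1, …:
  i=0: 866   i=1: 500   i=2: 1141   i=3: 936
  i=4: 1145   i=5: 608   i=6: 1224   i=7: 515
  i=8: 1188   i=9: 913     …   i=24: 937
  i=25: 1063
Match at i=25, j=31: x = 25·36 + 31 = 931.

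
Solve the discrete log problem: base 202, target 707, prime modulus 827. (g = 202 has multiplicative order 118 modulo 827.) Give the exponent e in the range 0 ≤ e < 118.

Baby-step giant-step with m = ceil(sqrt(118)) = 11.
Baby table (202^j mod 827 for j=0..10):
  0:1  1:202  2:281  3:526  4:396  5:600  6:458  7:719
  8:513  9:251  10:255
Giant step factor: 202^(-11) ≡ 410 (mod 827).
Scan 707·410^i mod 827 for i = 0, 1, …:
  i=0: 707   i=1: 420   i=2: 184   i=3: 183
  i=4: 600
Match at i=4, j=5: e = 4·11 + 5 = 49.

49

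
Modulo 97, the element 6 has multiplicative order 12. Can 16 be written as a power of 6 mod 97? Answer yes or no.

yes

⟨6⟩ has order 12; its elements mod 97 are {1, 6, 16, 22, 35, 36, 61, 62, 75, 81, 91, 96}.
16 is in this set.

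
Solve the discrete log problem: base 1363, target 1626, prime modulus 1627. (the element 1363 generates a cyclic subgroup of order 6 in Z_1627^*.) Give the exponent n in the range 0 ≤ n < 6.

3

Successive powers of 1363 modulo 1627:
  1363^0=1  1363^1=1363  1363^2=1362  1363^3=1626
So 1363^3 ≡ 1626 (mod 1627), giving n = 3.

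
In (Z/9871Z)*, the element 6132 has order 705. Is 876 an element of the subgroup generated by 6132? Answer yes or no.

876 ∈ ⟨6132⟩ iff 876^705 ≡ 1 (mod 9871), since |⟨6132⟩| = 705.
876^705 mod 9871 = 4691.
Since 4691 ≠ 1, 876 does not lie in the subgroup.

no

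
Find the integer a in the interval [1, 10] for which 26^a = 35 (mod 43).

6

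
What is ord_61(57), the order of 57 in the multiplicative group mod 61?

The order of 57 must divide p − 1 = 60 = 2^2 · 3 · 5.
Divisors: 1, 2, 3, 4, 5, 6, 10, 12, 15, 20, 30, 60.
Check each in increasing order: 57^1 ≡ 57;  57^2 ≡ 16;  57^3 ≡ 58;  57^4 ≡ 12;  57^5 ≡ 13;  57^6 ≡ 9;  57^10 ≡ 47;  57^12 ≡ 20;  57^15 ≡ 1.
Smallest exponent giving 1 is 15.

15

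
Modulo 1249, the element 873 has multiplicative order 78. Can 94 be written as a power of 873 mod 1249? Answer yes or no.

yes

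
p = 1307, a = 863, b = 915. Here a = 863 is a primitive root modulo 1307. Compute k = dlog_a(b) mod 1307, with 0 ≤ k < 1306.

230

Baby-step giant-step with m = ceil(sqrt(1306)) = 37.
Baby table (863^j mod 1307 for j=0..36):
  0:1  1:863  2:1086  3:99  4:482  5:340  6:652  7:666
  8:985  9:505  10:584  11:797  12:329  13:308  14:483  15:1203
  16:431  17:765  18:160  19:845  20:1236  21:156  22:7  23:813
  24:1067  25:693  26:760  27:1073  28:643  29:741  30:360  31:921
  32:167  33:351  34:996  35:849  36:767
Giant step factor: 863^(-37) ≡ 307 (mod 1307).
Scan 915·307^i mod 1307 for i = 0, 1, …:
  i=0: 915   i=1: 1207   i=2: 668   i=3: 1184
  i=4: 142   i=5: 463   i=6: 985
Match at i=6, j=8: k = 6·37 + 8 = 230.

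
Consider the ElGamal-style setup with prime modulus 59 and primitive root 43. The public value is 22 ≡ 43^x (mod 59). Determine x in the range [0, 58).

50

Baby-step giant-step with m = ceil(sqrt(58)) = 8.
Baby table (43^j mod 59 for j=0..7):
  0:1  1:43  2:20  3:34  4:46  5:31  6:35  7:30
Giant step factor: 43^(-8) ≡ 22 (mod 59).
Scan 22·22^i mod 59 for i = 0, 1, …:
  i=0: 22   i=1: 12   i=2: 28   i=3: 26
  i=4: 41   i=5: 17   i=6: 20
Match at i=6, j=2: x = 6·8 + 2 = 50.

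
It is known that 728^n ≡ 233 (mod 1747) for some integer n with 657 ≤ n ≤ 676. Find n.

Compute 728^657 mod 1747 = 385, then multiply by 728 repeatedly:
  728^657=385  728^658=760  728^659=1228  728^660=1267  728^661=1707
  728^662=579  728^663=485  728^664=186  728^665=889  728^666=802
  728^667=358  728^668=321  728^669=1337  728^670=257  728^671=167
  728^672=1033  728^673=814  728^674=359  728^675=1049  728^676=233
Found 233 at exponent 676.

676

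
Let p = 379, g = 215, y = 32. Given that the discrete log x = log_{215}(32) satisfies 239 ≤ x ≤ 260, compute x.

247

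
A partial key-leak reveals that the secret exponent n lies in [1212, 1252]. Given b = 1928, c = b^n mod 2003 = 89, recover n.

Compute 1928^1212 mod 2003 = 1403, then multiply by 1928 repeatedly:
  1928^1212=1403  1928^1213=934  1928^1214=55  1928^1215=1884  1928^1216=913
  1928^1217=1630  1928^1218=1936  1928^1219=1019  1928^1220=1692  1928^1221=1292
  1928^1222=1247  1928^1223=616  1928^1224=1872  1928^1225=1813  1928^1226=229
  1928^1227=852  1928^1228=196  1928^1229=1324  1928^1230=850  1928^1231=346
  1928^1232=89
Found 89 at exponent 1232.

1232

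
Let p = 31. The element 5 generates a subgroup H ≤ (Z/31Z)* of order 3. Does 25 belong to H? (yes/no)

yes

25 ∈ ⟨5⟩ iff 25^3 ≡ 1 (mod 31), since |⟨5⟩| = 3.
25^3 mod 31 = 1.
Since 1 = 1, 25 lies in the subgroup.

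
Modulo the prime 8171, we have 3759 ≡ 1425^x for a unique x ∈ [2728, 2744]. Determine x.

2740

Compute 1425^2728 mod 8171 = 5860, then multiply by 1425 repeatedly:
  1425^2728=5860  1425^2729=7909  1425^2730=2516  1425^2731=6402  1425^2732=4014
  1425^2733=250  1425^2734=4897  1425^2735=191  1425^2736=2532  1425^2737=4689
  1425^2738=6118  1425^2739=7864  1425^2740=3759
Found 3759 at exponent 2740.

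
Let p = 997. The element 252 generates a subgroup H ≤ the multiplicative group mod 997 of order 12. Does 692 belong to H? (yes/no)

yes

692 ∈ ⟨252⟩ iff 692^12 ≡ 1 (mod 997), since |⟨252⟩| = 12.
692^12 mod 997 = 1.
Since 1 = 1, 692 lies in the subgroup.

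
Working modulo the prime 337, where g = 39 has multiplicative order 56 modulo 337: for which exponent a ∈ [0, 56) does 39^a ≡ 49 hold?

Successive powers of 39 modulo 337:
  39^0=1  39^1=39  39^2=173  39^3=7  39^4=273  39^5=200
  39^6=49
So 39^6 ≡ 49 (mod 337), giving a = 6.

6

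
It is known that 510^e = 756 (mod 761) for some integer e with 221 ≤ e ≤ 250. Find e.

Compute 510^221 mod 761 = 175, then multiply by 510 repeatedly:
  510^221=175  510^222=213  510^223=568  510^224=500  510^225=65
  510^226=427  510^227=124  510^228=77  510^229=459  510^230=463
  510^231=220  510^232=333  510^233=127  510^234=85  510^235=734
  510^236=689  510^237=569  510^238=249  510^239=664  510^240=756
Found 756 at exponent 240.

240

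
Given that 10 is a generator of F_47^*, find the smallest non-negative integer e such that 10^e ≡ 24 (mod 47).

Successive powers of 10 modulo 47:
  10^0=1  10^1=10  10^2=6  10^3=13  10^4=36  10^5=31
  10^6=28  10^7=45  10^8=27  10^9=35  10^10=21  10^11=22
  10^12=32  10^13=38  10^14=4  10^15=40  10^16=24
So 10^16 ≡ 24 (mod 47), giving e = 16.

16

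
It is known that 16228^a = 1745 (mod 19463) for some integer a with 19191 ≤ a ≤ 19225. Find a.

19225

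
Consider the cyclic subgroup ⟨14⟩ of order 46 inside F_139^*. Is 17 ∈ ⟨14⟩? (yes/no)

no

17 ∈ ⟨14⟩ iff 17^46 ≡ 1 (mod 139), since |⟨14⟩| = 46.
17^46 mod 139 = 42.
Since 42 ≠ 1, 17 does not lie in the subgroup.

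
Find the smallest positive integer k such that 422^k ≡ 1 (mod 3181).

The order of 422 must divide p − 1 = 3180 = 2^2 · 3 · 5 · 53.
Divisors: 1, 2, 3, 4, 5, 6, 10, 12, 15, 20, 30, 53, 60, 106, 159, 212, 265, 318, 530, 636, 795, 1060, 1590, 3180.
Check each in increasing order: 422^1 ≡ 422;  422^2 ≡ 3129;  422^3 ≡ 323;  422^4 ≡ 2704;  422^5 ≡ 2290;  422^6 ≡ 2537;  422^10 ≡ 1812;  422^12 ≡ 1206;  422^15 ≡ 1456;  422^20 ≡ 552;  422^30 ≡ 1390;  422^53 ≡ 2911;  422^60 ≡ 1233;  422^106 ≡ 2918;  422^159 ≡ 1028;  422^212 ≡ 2368;  422^265 ≡ 21;  422^318 ≡ 692;  422^530 ≡ 441;  422^636 ≡ 1714;  422^795 ≡ 2899;  422^1060 ≡ 440;  422^1590 ≡ 3180;  422^3180 ≡ 1.
Smallest exponent giving 1 is 3180.

3180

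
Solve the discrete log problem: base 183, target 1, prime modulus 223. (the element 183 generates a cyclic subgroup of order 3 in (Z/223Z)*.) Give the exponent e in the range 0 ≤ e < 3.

Successive powers of 183 modulo 223:
  183^0=1
So 183^0 ≡ 1 (mod 223), giving e = 0.

0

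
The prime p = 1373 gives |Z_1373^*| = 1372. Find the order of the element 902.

1372

The order of 902 must divide p − 1 = 1372 = 2^2 · 7^3.
Divisors: 1, 2, 4, 7, 14, 28, 49, 98, 196, 343, 686, 1372.
Check each in increasing order: 902^1 ≡ 902;  902^2 ≡ 788;  902^4 ≡ 348;  902^7 ≡ 1352;  902^14 ≡ 441;  902^28 ≡ 888;  902^49 ≡ 502;  902^98 ≡ 745;  902^196 ≡ 333;  902^343 ≡ 705;  902^686 ≡ 1372;  902^1372 ≡ 1.
Smallest exponent giving 1 is 1372.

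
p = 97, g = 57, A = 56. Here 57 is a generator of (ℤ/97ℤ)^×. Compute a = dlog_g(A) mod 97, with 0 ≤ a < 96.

Baby-step giant-step with m = ceil(sqrt(96)) = 10.
Baby table (57^j mod 97 for j=0..9):
  0:1  1:57  2:48  3:20  4:73  5:87  6:12  7:5
  8:91  9:46
Giant step factor: 57^(-10) ≡ 65 (mod 97).
Scan 56·65^i mod 97 for i = 0, 1, …:
  i=0: 56   i=1: 51   i=2: 17   i=3: 38
  i=4: 45   i=5: 15   i=6: 5
Match at i=6, j=7: a = 6·10 + 7 = 67.

67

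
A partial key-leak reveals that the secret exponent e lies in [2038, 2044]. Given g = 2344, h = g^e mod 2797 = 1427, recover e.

2039

Compute 2344^2038 mod 2797 = 250, then multiply by 2344 repeatedly:
  2344^2038=250  2344^2039=1427
Found 1427 at exponent 2039.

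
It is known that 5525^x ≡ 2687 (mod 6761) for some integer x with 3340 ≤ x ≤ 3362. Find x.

Compute 5525^3340 mod 6761 = 3964, then multiply by 5525 repeatedly:
  5525^3340=3964  5525^3341=2221  5525^3342=6571  5525^3343=4966  5525^3344=1012
  5525^3345=6714  5525^3346=4004  5525^3347=108  5525^3348=1732  5525^3349=2485
  5525^3350=4795  5525^3351=2777  5525^3352=2216  5525^3353=5990  5525^3354=6416
  5525^3355=477  5525^3356=5396  5525^3357=3651  5525^3358=3712  5525^3359=2687
Found 2687 at exponent 3359.

3359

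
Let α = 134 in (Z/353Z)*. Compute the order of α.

352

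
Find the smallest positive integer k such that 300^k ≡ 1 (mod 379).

54

The order of 300 must divide p − 1 = 378 = 2 · 3^3 · 7.
Divisors: 1, 2, 3, 6, 7, 9, 14, 18, 21, 27, 42, 54, 63, 126, 189, 378.
Check each in increasing order: 300^1 ≡ 300;  300^2 ≡ 177;  300^3 ≡ 40;  300^6 ≡ 84;  300^7 ≡ 186;  300^9 ≡ 328;  300^14 ≡ 107;  300^18 ≡ 327;  300^21 ≡ 194;  300^27 ≡ 378;  300^42 ≡ 115;  300^54 ≡ 1.
Smallest exponent giving 1 is 54.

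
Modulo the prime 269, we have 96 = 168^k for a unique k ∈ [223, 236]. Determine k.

230

Compute 168^223 mod 269 = 2, then multiply by 168 repeatedly:
  168^223=2  168^224=67  168^225=227  168^226=207  168^227=75
  168^228=226  168^229=39  168^230=96
Found 96 at exponent 230.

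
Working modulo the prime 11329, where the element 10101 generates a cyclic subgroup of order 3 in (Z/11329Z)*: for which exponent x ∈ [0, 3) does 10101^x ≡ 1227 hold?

2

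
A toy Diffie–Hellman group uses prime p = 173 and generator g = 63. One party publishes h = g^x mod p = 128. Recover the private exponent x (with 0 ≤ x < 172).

67

Baby-step giant-step with m = ceil(sqrt(172)) = 14.
Baby table (63^j mod 173 for j=0..13):
  0:1  1:63  2:163  3:62  4:100  5:72  6:38  7:145
  8:139  9:107  10:167  11:141  12:60  13:147
Giant step factor: 63^(-14) ≡ 126 (mod 173).
Scan 128·126^i mod 173 for i = 0, 1, …:
  i=0: 128   i=1: 39   i=2: 70   i=3: 170
  i=4: 141
Match at i=4, j=11: x = 4·14 + 11 = 67.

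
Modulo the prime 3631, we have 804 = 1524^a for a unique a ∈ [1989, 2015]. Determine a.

1999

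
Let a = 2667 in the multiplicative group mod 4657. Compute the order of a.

4656

The order of 2667 must divide p − 1 = 4656 = 2^4 · 3 · 97.
Divisors: 1, 2, 3, 4, 6, 8, 12, 16, 24, 48, 97, 194, 291, 388, 582, 776, 1164, 1552, 2328, 4656.
Check each in increasing order: 2667^1 ≡ 2667;  2667^2 ≡ 1650;  2667^3 ≡ 4342;  2667^4 ≡ 2812;  2667^6 ≡ 1428;  2667^8 ≡ 4415;  2667^12 ≡ 4075;  2667^16 ≡ 2680;  2667^24 ≡ 3420;  2667^48 ≡ 2673;  2667^97 ≡ 3729;  2667^194 ≡ 4296;  2667^291 ≡ 4361;  2667^388 ≡ 4582;  2667^582 ≡ 3790;  2667^776 ≡ 968;  2667^1164 ≡ 1912;  2667^1552 ≡ 967;  2667^2328 ≡ 4656;  2667^4656 ≡ 1.
Smallest exponent giving 1 is 4656.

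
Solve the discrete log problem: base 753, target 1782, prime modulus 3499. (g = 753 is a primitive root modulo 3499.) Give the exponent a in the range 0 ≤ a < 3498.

2678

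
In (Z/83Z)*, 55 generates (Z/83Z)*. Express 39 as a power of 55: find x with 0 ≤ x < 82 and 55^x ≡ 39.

Successive powers of 55 modulo 83:
  55^0=1  55^1=55  55^2=37  55^3=43  55^4=41  55^5=14
  55^6=23  55^7=20  55^8=21  55^9=76  55^10=30  55^11=73
  55^12=31  55^13=45  55^14=68  55^15=5  55^16=26  55^17=19
  55^18=49  55^19=39
So 55^19 ≡ 39 (mod 83), giving x = 19.

19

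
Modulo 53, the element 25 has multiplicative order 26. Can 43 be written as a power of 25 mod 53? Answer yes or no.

yes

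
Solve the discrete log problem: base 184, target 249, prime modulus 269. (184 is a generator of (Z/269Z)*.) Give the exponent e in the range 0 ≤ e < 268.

228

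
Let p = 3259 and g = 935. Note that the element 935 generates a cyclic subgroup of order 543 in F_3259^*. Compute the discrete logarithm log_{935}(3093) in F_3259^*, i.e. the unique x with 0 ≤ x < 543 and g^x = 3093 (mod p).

Successive powers of 935 modulo 3259:
  935^0=1  935^1=935  935^2=813  935^3=808  935^4=2651  935^5=1845
  935^6=1064  935^7=845  935^8=1397  935^9=2595  935^10=1629  935^11=1162
  935^12=1223  935^13=2855  935^14=304  935^15=707  935^16=2727  935^17=1207
  935^18=931  935^19=332  935^20=815  935^21=2678  935^22=1018  935^23=202
  935^24=3107  935^25=1276  935^26=266  935^27=1026  935^28=1164  935^29=3093
So 935^29 ≡ 3093 (mod 3259), giving x = 29.

29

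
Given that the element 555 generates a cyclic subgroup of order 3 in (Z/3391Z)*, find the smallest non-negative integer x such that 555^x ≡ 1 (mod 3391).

0

Successive powers of 555 modulo 3391:
  555^0=1
So 555^0 ≡ 1 (mod 3391), giving x = 0.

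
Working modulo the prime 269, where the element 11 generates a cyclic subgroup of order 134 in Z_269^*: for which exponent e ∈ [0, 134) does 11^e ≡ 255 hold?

Successive powers of 11 modulo 269:
  11^0=1  11^1=11  11^2=121  11^3=255
So 11^3 ≡ 255 (mod 269), giving e = 3.

3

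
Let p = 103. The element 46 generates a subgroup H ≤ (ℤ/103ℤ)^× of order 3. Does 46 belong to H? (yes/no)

yes

46 ∈ ⟨46⟩ iff 46^3 ≡ 1 (mod 103), since |⟨46⟩| = 3.
46^3 mod 103 = 1.
Since 1 = 1, 46 lies in the subgroup.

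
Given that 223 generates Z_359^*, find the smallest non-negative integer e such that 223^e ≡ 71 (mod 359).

77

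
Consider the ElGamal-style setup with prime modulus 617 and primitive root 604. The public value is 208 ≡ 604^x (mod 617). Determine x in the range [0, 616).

373

Baby-step giant-step with m = ceil(sqrt(616)) = 25.
Baby table (604^j mod 617 for j=0..24):
  0:1  1:604  2:169  3:271  4:179  5:141  6:18  7:383
  8:574  9:559  10:137  11:70  12:324  13:107  14:460  15:190
  16:615  17:26  18:279  19:75  20:259  21:335  22:581  23:468
  24:86
Giant step factor: 604^(-25) ≡ 250 (mod 617).
Scan 208·250^i mod 617 for i = 0, 1, …:
  i=0: 208   i=1: 172   i=2: 427   i=3: 9
  i=4: 399   i=5: 413   i=6: 211   i=7: 305
  i=8: 359   i=9: 285     …   i=13: 609
  i=14: 468
Match at i=14, j=23: x = 14·25 + 23 = 373.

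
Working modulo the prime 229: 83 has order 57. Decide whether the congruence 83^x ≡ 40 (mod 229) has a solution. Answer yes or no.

no

40 ∈ ⟨83⟩ iff 40^57 ≡ 1 (mod 229), since |⟨83⟩| = 57.
40^57 mod 229 = 122.
Since 122 ≠ 1, 40 does not lie in the subgroup.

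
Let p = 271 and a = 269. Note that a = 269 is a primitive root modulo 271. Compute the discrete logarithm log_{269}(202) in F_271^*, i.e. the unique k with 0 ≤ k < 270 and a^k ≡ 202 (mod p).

Baby-step giant-step with m = ceil(sqrt(270)) = 17.
Baby table (269^j mod 271 for j=0..16):
  0:1  1:269  2:4  3:263  4:16  5:239  6:64  7:143
  8:256  9:30  10:211  11:120  12:31  13:209  14:124  15:23
  16:225
Giant step factor: 269^(-17) ≡ 109 (mod 271).
Scan 202·109^i mod 271 for i = 0, 1, …:
  i=0: 202   i=1: 67   i=2: 257   i=3: 100
  i=4: 60   i=5: 36   i=6: 130   i=7: 78
  i=8: 101   i=9: 169   i=10: 264   i=11: 50
  i=12: 30
Match at i=12, j=9: k = 12·17 + 9 = 213.

213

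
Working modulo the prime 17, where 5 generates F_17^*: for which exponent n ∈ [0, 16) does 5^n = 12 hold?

9

Successive powers of 5 modulo 17:
  5^0=1  5^1=5  5^2=8  5^3=6  5^4=13  5^5=14
  5^6=2  5^7=10  5^8=16  5^9=12
So 5^9 ≡ 12 (mod 17), giving n = 9.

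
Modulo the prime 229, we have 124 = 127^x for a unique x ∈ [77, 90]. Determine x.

Compute 127^77 mod 229 = 72, then multiply by 127 repeatedly:
  127^77=72  127^78=213  127^79=29  127^80=19  127^81=123
  127^82=49  127^83=40  127^84=42  127^85=67  127^86=36
  127^87=221  127^88=129  127^89=124
Found 124 at exponent 89.

89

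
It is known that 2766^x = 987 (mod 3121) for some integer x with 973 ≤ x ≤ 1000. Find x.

Compute 2766^973 mod 3121 = 2042, then multiply by 2766 repeatedly:
  2766^973=2042  2766^974=2283  2766^975=995  2766^976=2569  2766^977=2458
  2766^978=1290  2766^979=837  2766^980=2481  2766^981=2488  2766^982=3
  2766^983=2056  2766^984=434  2766^985=1980  2766^986=2446  2766^987=2429
  2766^988=2222  2766^989=803  2766^990=2067  2766^991=2771  2766^992=2531
  2766^993=343  2766^994=3075  2766^995=725  2766^996=1668  2766^997=850
  2766^998=987
Found 987 at exponent 998.

998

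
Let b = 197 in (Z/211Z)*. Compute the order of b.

6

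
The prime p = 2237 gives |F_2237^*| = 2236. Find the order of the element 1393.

The order of 1393 must divide p − 1 = 2236 = 2^2 · 13 · 43.
Divisors: 1, 2, 4, 13, 26, 43, 52, 86, 172, 559, 1118, 2236.
Check each in increasing order: 1393^1 ≡ 1393;  1393^2 ≡ 970;  1393^4 ≡ 1360;  1393^13 ≡ 439;  1393^26 ≡ 339;  1393^43 ≡ 1748;  1393^52 ≡ 834;  1393^86 ≡ 1999;  1393^172 ≡ 719;  1393^559 ≡ 1021;  1393^1118 ≡ 2236;  1393^2236 ≡ 1.
Smallest exponent giving 1 is 2236.

2236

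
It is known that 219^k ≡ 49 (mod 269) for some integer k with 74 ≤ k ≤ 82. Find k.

74

Compute 219^74 mod 269 = 49, then multiply by 219 repeatedly:
  219^74=49
Found 49 at exponent 74.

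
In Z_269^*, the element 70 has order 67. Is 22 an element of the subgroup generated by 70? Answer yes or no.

no

22 ∈ ⟨70⟩ iff 22^67 ≡ 1 (mod 269), since |⟨70⟩| = 67.
22^67 mod 269 = 82.
Since 82 ≠ 1, 22 does not lie in the subgroup.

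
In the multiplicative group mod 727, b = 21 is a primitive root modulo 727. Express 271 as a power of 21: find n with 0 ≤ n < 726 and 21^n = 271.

Baby-step giant-step with m = ceil(sqrt(726)) = 27.
Baby table (21^j mod 727 for j=0..26):
  0:1  1:21  2:441  3:537  4:372  5:542  6:477  7:566
  8:254  9:245  10:56  11:449  12:705  13:265  14:476  15:545
  16:540  17:435  18:411  19:634  20:228  21:426  22:222  23:300
  24:484  25:713  26:433
Giant step factor: 21^(-27) ≡ 595 (mod 727).
Scan 271·595^i mod 727 for i = 0, 1, …:
  i=0: 271   i=1: 578   i=2: 39   i=3: 668
  i=4: 518   i=5: 689   i=6: 654   i=7: 185
  i=8: 298   i=9: 649     …   i=19: 575
  i=20: 435
Match at i=20, j=17: n = 20·27 + 17 = 557.

557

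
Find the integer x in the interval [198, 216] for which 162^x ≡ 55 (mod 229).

Compute 162^198 mod 229 = 212, then multiply by 162 repeatedly:
  162^198=212  162^199=223  162^200=173  162^201=88  162^202=58
  162^203=7  162^204=218  162^205=50  162^206=85  162^207=30
  162^208=51  162^209=18  162^210=168  162^211=194  162^212=55
Found 55 at exponent 212.

212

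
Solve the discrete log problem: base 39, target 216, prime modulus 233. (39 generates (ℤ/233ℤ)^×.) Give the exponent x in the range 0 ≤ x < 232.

Baby-step giant-step with m = ceil(sqrt(232)) = 16.
Baby table (39^j mod 233 for j=0..15):
  0:1  1:39  2:123  3:137  4:217  5:75  6:129  7:138
  8:23  9:198  10:33  11:122  12:98  13:94  14:171  15:145
Giant step factor: 39^(-16) ≡ 37 (mod 233).
Scan 216·37^i mod 233 for i = 0, 1, …:
  i=0: 216   i=1: 70   i=2: 27   i=3: 67
  i=4: 149   i=5: 154   i=6: 106   i=7: 194
  i=8: 188   i=9: 199     …   i=13: 65
  i=14: 75
Match at i=14, j=5: x = 14·16 + 5 = 229.

229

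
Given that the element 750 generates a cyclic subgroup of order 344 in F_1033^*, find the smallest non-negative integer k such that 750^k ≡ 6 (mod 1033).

66

Baby-step giant-step with m = ceil(sqrt(344)) = 19.
Baby table (750^j mod 1033 for j=0..18):
  0:1  1:750  2:548  3:899  4:734  5:944  6:395  7:812
  8:563  9:786  10:690  11:1000  12:42  13:510  14:290  15:570
  16:871  17:394  18:62
Giant step factor: 750^(-19) ≡ 551 (mod 1033).
Scan 6·551^i mod 1033 for i = 0, 1, …:
  i=0: 6   i=1: 207   i=2: 427   i=3: 786
Match at i=3, j=9: k = 3·19 + 9 = 66.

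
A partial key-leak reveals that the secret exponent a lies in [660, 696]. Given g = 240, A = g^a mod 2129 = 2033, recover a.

661

Compute 240^660 mod 2129 = 1277, then multiply by 240 repeatedly:
  240^660=1277  240^661=2033
Found 2033 at exponent 661.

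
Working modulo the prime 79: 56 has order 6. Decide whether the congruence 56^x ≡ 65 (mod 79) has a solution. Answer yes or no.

65 ∈ ⟨56⟩ iff 65^6 ≡ 1 (mod 79), since |⟨56⟩| = 6.
65^6 mod 79 = 46.
Since 46 ≠ 1, 65 does not lie in the subgroup.

no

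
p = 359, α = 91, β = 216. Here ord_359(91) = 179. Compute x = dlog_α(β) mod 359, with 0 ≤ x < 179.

Baby-step giant-step with m = ceil(sqrt(179)) = 14.
Baby table (91^j mod 359 for j=0..13):
  0:1  1:91  2:24  3:30  4:217  5:2  6:182  7:48
  8:60  9:75  10:4  11:5  12:96  13:120
Giant step factor: 91^(-14) ≡ 146 (mod 359).
Scan 216·146^i mod 359 for i = 0, 1, …:
  i=0: 216   i=1: 303   i=2: 81   i=3: 338
  i=4: 165   i=5: 37   i=6: 17   i=7: 328
  i=8: 141   i=9: 123   i=10: 8   i=11: 91
Match at i=11, j=1: x = 11·14 + 1 = 155.

155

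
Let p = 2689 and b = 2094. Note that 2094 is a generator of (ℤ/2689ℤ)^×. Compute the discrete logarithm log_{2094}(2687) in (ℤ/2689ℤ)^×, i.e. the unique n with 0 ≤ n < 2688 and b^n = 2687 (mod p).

324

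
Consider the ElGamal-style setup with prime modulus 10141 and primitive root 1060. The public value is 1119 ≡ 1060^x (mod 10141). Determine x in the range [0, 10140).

Baby-step giant-step with m = ceil(sqrt(10140)) = 101.
Baby table (1060^j mod 10141 for j=0..100):
  0:1  1:1060  2:8090  3:6255  4:8227  5:9501  6:1047  7:4451
  8:2495  9:8040  10:3960  11:9367  12:981  13:5478  14:6028  15:850
  16:8592  17:902  18:2866  19:5801  20:3614  21:7683  22:757  23:1281
  24:9107  25:9329  26:1265  27:2288  28:1581  29:2595  30:2489  31:1680
  32:6125  33:2260  34:2324  35:9318  36:9887  37:4567  38:3763  39:3367
  40:9529  41:304  42:7869  43:5238  44:5153  45:6322  46:8260  47:3917
  48:4351  49:8046  50:179  51:7202  52:8088  53:4135  54:2188  55:7132
  56:4875  57:5731  58:401  59:9279  60:9111  61:3428  62:3202  63:7026
  64:4066  65:35  66:6677  67:9343  68:5964  69:3997  70:8023  71:6222
  72:3670  73:6197  74:7593  75:6767  76:3333  77:3912  78:9192  79:8160
  80:9468  81:6631  82:1147  83:9041  84:215  85:4798  86:5239  87:6213
  88:4271  89:4374  90:2003  91:3711  92:9093  93:4630  94:9697  95:5987
  96:8095  97:1414  98:8113  99:212  100:1618
Giant step factor: 1060^(-101) ≡ 7701 (mod 10141).
Scan 1119·7701^i mod 10141 for i = 0, 1, …:
  i=0: 1119   i=1: 7710   i=2: 9296   i=3: 3177
  i=4: 5985   i=5: 9781   i=6: 6274   i=7: 4350
  i=8: 3627   i=9: 3213     …   i=15: 8363
  i=16: 8113
Match at i=16, j=98: x = 16·101 + 98 = 1714.

1714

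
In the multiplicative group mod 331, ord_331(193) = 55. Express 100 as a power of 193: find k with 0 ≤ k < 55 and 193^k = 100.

12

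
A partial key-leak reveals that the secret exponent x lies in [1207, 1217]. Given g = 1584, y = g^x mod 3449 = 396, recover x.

1209

Compute 1584^1207 mod 3449 = 448, then multiply by 1584 repeatedly:
  1584^1207=448  1584^1208=2587  1584^1209=396
Found 396 at exponent 1209.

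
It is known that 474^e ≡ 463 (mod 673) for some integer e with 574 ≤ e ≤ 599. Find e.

Compute 474^574 mod 673 = 337, then multiply by 474 repeatedly:
  474^574=337  474^575=237  474^576=620  474^577=452  474^578=234
  474^579=544  474^580=97  474^581=214  474^582=486  474^583=198
  474^584=305  474^585=548  474^586=647  474^587=463
Found 463 at exponent 587.

587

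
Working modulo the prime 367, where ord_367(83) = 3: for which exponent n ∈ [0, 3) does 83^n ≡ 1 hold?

Successive powers of 83 modulo 367:
  83^0=1
So 83^0 ≡ 1 (mod 367), giving n = 0.

0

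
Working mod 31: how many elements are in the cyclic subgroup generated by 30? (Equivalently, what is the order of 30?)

The order of 30 must divide p − 1 = 30 = 2 · 3 · 5.
Divisors: 1, 2, 3, 5, 6, 10, 15, 30.
Check each in increasing order: 30^1 ≡ 30;  30^2 ≡ 1.
Smallest exponent giving 1 is 2.

2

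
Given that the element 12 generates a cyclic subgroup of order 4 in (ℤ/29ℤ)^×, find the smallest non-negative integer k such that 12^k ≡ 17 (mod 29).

Successive powers of 12 modulo 29:
  12^0=1  12^1=12  12^2=28  12^3=17
So 12^3 ≡ 17 (mod 29), giving k = 3.

3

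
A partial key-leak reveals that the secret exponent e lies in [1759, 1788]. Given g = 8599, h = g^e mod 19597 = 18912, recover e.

1778

Compute 8599^1759 mod 19597 = 19166, then multiply by 8599 repeatedly:
  8599^1759=19166  8599^1760=17261  8599^1761=19258  8599^1762=4892  8599^1763=11146
  8599^1764=15124  8599^1765=5584  8599^1766=4166  8599^1767=118  8599^1768=15235
  8599^1769=19417  8599^1770=343  8599^1771=9907  8599^1772=2134  8599^1773=7474
  8599^1774=10363  8599^1775=3878  8599^1776=12425  8599^1777=19328  8599^1778=18912
Found 18912 at exponent 1778.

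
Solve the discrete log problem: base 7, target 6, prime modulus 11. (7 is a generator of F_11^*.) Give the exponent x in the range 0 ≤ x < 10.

Successive powers of 7 modulo 11:
  7^0=1  7^1=7  7^2=5  7^3=2  7^4=3  7^5=10
  7^6=4  7^7=6
So 7^7 ≡ 6 (mod 11), giving x = 7.

7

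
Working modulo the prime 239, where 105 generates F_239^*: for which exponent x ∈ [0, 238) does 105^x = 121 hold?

Baby-step giant-step with m = ceil(sqrt(238)) = 16.
Baby table (105^j mod 239 for j=0..15):
  0:1  1:105  2:31  3:148  4:5  5:47  6:155  7:23
  8:25  9:235  10:58  11:115  12:125  13:219  14:51  15:97
Giant step factor: 105^(-16) ≡ 226 (mod 239).
Scan 121·226^i mod 239 for i = 0, 1, …:
  i=0: 121   i=1: 100   i=2: 134   i=3: 170
  i=4: 180   i=5: 50   i=6: 67   i=7: 85
  i=8: 90   i=9: 25
Match at i=9, j=8: x = 9·16 + 8 = 152.

152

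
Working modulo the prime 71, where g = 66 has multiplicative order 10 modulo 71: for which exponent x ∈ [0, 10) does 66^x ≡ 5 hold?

6

Successive powers of 66 modulo 71:
  66^0=1  66^1=66  66^2=25  66^3=17  66^4=57  66^5=70
  66^6=5
So 66^6 ≡ 5 (mod 71), giving x = 6.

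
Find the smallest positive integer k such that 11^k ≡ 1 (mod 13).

The order of 11 must divide p − 1 = 12 = 2^2 · 3.
Divisors: 1, 2, 3, 4, 6, 12.
Check each in increasing order: 11^1 ≡ 11;  11^2 ≡ 4;  11^3 ≡ 5;  11^4 ≡ 3;  11^6 ≡ 12;  11^12 ≡ 1.
Smallest exponent giving 1 is 12.

12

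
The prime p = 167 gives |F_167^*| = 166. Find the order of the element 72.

The order of 72 must divide p − 1 = 166 = 2 · 83.
Divisors: 1, 2, 83, 166.
Check each in increasing order: 72^1 ≡ 72;  72^2 ≡ 7;  72^83 ≡ 1.
Smallest exponent giving 1 is 83.

83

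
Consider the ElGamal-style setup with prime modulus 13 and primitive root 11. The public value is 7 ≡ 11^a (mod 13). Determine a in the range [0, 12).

5

Successive powers of 11 modulo 13:
  11^0=1  11^1=11  11^2=4  11^3=5  11^4=3  11^5=7
So 11^5 ≡ 7 (mod 13), giving a = 5.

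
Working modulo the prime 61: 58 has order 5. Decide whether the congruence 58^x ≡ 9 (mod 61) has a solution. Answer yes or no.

yes

9 ∈ ⟨58⟩ iff 9^5 ≡ 1 (mod 61), since |⟨58⟩| = 5.
9^5 mod 61 = 1.
Since 1 = 1, 9 lies in the subgroup.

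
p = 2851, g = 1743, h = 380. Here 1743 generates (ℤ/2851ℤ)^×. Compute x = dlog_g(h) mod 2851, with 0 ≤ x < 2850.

Baby-step giant-step with m = ceil(sqrt(2850)) = 54.
Baby table (1743^j mod 2851 for j=0..53):
  0:1  1:1743  2:1734  3:302  4:1802  5:1935  6:2823  7:2514
  8:2766  9:97  10:862  11:2840  12:784  13:883  14:2380  15:135
  16:1523  17:308  18:856  19:935  20:1784  21:1922  22:121  23:2780
  24:1691  25:2330  26:1366  27:353  28:2314  29:1988  30:1119  31:333
  32:1666  33:1520  34:781  35:1356  36:29  37:2080  38:1819  39:205
  40:940  41:1946  42:2039  43:1631  44:386  45:2813  46:2190  47:2532
  48:2779  49:2799  50:596  51:1064  52:1402  53:379
Giant step factor: 1743^(-54) ≡ 618 (mod 2851).
Scan 380·618^i mod 2851 for i = 0, 1, …:
  i=0: 380   i=1: 1058   i=2: 965   i=3: 511
  i=4: 2188   i=5: 810   i=6: 1655   i=7: 2132
  i=8: 414   i=9: 2113     …   i=24: 1456
  i=25: 1743
Match at i=25, j=1: x = 25·54 + 1 = 1351.

1351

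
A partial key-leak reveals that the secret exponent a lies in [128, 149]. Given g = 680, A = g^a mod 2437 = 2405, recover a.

137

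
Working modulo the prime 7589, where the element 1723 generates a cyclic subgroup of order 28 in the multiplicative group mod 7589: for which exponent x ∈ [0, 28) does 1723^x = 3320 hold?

Successive powers of 1723 modulo 7589:
  1723^0=1  1723^1=1723  1723^2=1430  1723^3=5054  1723^4=3459  1723^5=2492
  1723^6=5931  1723^7=4319  1723^8=4417  1723^9=6313  1723^10=2262  1723^11=4269
  1723^12=1746  1723^13=3114  1723^14=7588  1723^15=5866  1723^16=6159  1723^17=2535
  1723^18=4130  1723^19=5097  1723^20=1658  1723^21=3270  1723^22=3172  1723^23=1276
  1723^24=5327  1723^25=3320
So 1723^25 ≡ 3320 (mod 7589), giving x = 25.

25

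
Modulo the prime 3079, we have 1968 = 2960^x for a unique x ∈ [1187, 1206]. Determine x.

1197

Compute 2960^1187 mod 3079 = 2082, then multiply by 2960 repeatedly:
  2960^1187=2082  2960^1188=1641  2960^1189=1777  2960^1190=988  2960^1191=2509
  2960^1192=92  2960^1193=1368  2960^1194=395  2960^1195=2259  2960^1196=2131
  2960^1197=1968
Found 1968 at exponent 1197.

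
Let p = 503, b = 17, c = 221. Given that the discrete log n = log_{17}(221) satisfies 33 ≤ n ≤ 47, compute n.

Compute 17^33 mod 503 = 260, then multiply by 17 repeatedly:
  17^33=260  17^34=396  17^35=193  17^36=263  17^37=447
  17^38=54  17^39=415  17^40=13  17^41=221
Found 221 at exponent 41.

41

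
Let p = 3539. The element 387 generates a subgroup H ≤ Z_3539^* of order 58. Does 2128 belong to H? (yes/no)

no

2128 ∈ ⟨387⟩ iff 2128^58 ≡ 1 (mod 3539), since |⟨387⟩| = 58.
2128^58 mod 3539 = 621.
Since 621 ≠ 1, 2128 does not lie in the subgroup.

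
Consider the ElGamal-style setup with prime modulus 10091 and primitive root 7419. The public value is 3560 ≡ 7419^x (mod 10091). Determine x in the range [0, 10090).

4559

Baby-step giant-step with m = ceil(sqrt(10090)) = 101.
Baby table (7419^j mod 10091 for j=0..100):
  0:1  1:7419  2:5247  3:6506  4:2761  5:9220  6:6382  7:1086
  8:4416  9:6918  10:1816  11:1419  12:2648  13:8426  14:8840  15:2551
  16:5244  17:4431  18:7202  19:9884  20:8190  21:3699  22:5452  23:3660
  24:8750  25:847  26:7291  27:4169  28:896  29:7546  30:8997  31:6869
  32:1561  33:6682  34:6766  35:4320  36:1064  37:2654  38:2485  39:10049
  40:1223  41:1628  42:9296  43:5130  44:6309  45:4413  46:4843  47:6257
  48:2083  49:4456  50:948  51:9876  52:9384  53:2087  54:3859  55:1754
  56:5627  57:246  58:8694  59:9205  60:6098  61:3109  62:7736  63:5867
  64:4790  65:6599  66:6540  67:2732  68:5980  69:5584  70:4141  71:5075
  72:1904  73:8467  74:198  75:5767  76:9624  77:6631  78:1764  79:9180
  80:2261  81:3117  82:6542  83:7479  84:6383  85:8505  86:9663  87:3333
  88:4577  89:548  90:9030  91:9512  92:3165  93:9469  94:7060  95:5850
  96:9850  97:8219  98:6939  99:6250  100:605
Giant step factor: 7419^(-101) ≡ 5101 (mod 10091).
Scan 3560·5101^i mod 10091 for i = 0, 1, …:
  i=0: 3560   i=1: 5851   i=2: 6864   i=3: 7585
  i=4: 2191   i=5: 5554   i=6: 5517   i=7: 8509
  i=8: 3018   i=9: 6043     …   i=44: 9523
  i=45: 8840
Match at i=45, j=14: x = 45·101 + 14 = 4559.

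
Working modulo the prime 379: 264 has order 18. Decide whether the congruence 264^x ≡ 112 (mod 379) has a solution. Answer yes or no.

no

112 ∈ ⟨264⟩ iff 112^18 ≡ 1 (mod 379), since |⟨264⟩| = 18.
112^18 mod 379 = 195.
Since 195 ≠ 1, 112 does not lie in the subgroup.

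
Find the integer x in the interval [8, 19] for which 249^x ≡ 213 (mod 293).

Compute 249^8 mod 293 = 135, then multiply by 249 repeatedly:
  249^8=135  249^9=213
Found 213 at exponent 9.

9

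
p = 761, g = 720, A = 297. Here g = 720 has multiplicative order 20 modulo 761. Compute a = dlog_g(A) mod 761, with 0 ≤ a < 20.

9

Successive powers of 720 modulo 761:
  720^0=1  720^1=720  720^2=159  720^3=330  720^4=168  720^5=722
  720^6=77  720^7=648  720^8=67  720^9=297
So 720^9 ≡ 297 (mod 761), giving a = 9.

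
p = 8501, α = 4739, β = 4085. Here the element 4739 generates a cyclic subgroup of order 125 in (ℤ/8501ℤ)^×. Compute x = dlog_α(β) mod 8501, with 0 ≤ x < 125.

17

Successive powers of 4739 modulo 8501:
  4739^0=1  4739^1=4739  4739^2=6980  4739^3=829  4739^4=1169  4739^5=5740
  4739^6=7161  4739^7=8488  4739^8=6401  4739^9=2771  4739^10=6225  4739^11=1805
  4739^12=1889  4739^13=418  4739^14=169  4739^15=1797  4739^16=6482  4739^17=4085
So 4739^17 ≡ 4085 (mod 8501), giving x = 17.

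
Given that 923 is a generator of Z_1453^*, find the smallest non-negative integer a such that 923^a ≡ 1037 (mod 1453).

669

Baby-step giant-step with m = ceil(sqrt(1452)) = 39.
Baby table (923^j mod 1453 for j=0..38):
  0:1  1:923  2:471  3:286  4:985  5:1030  6:428  7:1281
  8:1074  9:356  10:210  11:581  12:106  13:487  14:524  15:1256
  16:1247  17:205  18:325  19:657  20:510  21:1411  22:465  23:560
  24:1065  25:767  26:330  27:913  28:1412  29:1388  30:1031  31:1351
  32:299  33:1360  34:1341  35:1240  36:1009  37:1387  38:108
Giant step factor: 923^(-39) ≡ 71 (mod 1453).
Scan 1037·71^i mod 1453 for i = 0, 1, …:
  i=0: 1037   i=1: 977   i=2: 1076   i=3: 840
  i=4: 67   i=5: 398   i=6: 651   i=7: 1178
  i=8: 817   i=9: 1340     …   i=16: 313
  i=17: 428
Match at i=17, j=6: a = 17·39 + 6 = 669.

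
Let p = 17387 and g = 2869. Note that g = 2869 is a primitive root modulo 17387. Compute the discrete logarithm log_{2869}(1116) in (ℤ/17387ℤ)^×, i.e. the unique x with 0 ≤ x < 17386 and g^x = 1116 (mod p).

Baby-step giant-step with m = ceil(sqrt(17386)) = 132.
Baby table (2869^j mod 17387 for j=0..131):
  0:1  1:2869  2:7110  3:3639  4:8091  5:1434  6:10814  7:6958
  8:2226  9:5365  10:4690  11:15459  12:15021  13:10263  14:8356  15:14078
  16:17168  17:15008  18:7740  19:2861  20:1545  21:16307  22:13753  23:6254
  24:16729  25:7381  26:16110  27:4944  28:13931  29:12713  30:13058  31:11804
  32:13187  33:16778  34:8866  35:16760  36:9385  37:10489  38:13431  39:3947
  40:5006  41:552  42:1471  43:12645  44:9223  45:15160  46:9153  47:5587
  48:15676  49:11662  50:5690  51:15604  52:13738  53:15380  54:14401  55:4957
  56:16454  57:821  58:8204  59:12665  60:14442  61:877  62:12385  63:10924
  64:9582  65:1911  66:5754  67:7963  68:16716  69:4858  70:10615  71:9798
  72:13070  73:11458  74:11572  75:8285  76:1636  77:16581  78:57  79:7050
  80:5369  81:16166  82:9125  83:12190  84:7853  85:14092  86:5173  87:10226
  88:6525  89:11813  90:4234  91:11220  92:6843  93:2644  94:4904  95:3493
  96:6505  97:6594  98:1130  99:7988  100:1506  101:8738  102:14655  103:3429
  104:14146  105:3616  106:11652  107:11774  108:14052  109:12122  110:4018  111:61
  112:1139  113:16422  114:13335  115:6715  116:539  117:16335  118:7150  119:14077
  120:14299  121:7898  122:4101  123:12157  124:111  125:5493  126:6795  127:4028
  128:11364  129:2691  130:651  131:7310
Giant step factor: 2869^(-132) ≡ 6641 (mod 17387).
Scan 1116·6641^i mod 17387 for i = 0, 1, …:
  i=0: 1116   i=1: 4494   i=2: 8562   i=3: 4752
  i=4: 627   i=5: 8414   i=6: 12943   i=7: 10522
  i=8: 15636   i=9: 3512     …   i=69: 13897
  i=70: 17168
Match at i=70, j=16: x = 70·132 + 16 = 9256.

9256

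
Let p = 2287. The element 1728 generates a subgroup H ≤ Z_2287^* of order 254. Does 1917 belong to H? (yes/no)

yes

1917 ∈ ⟨1728⟩ iff 1917^254 ≡ 1 (mod 2287), since |⟨1728⟩| = 254.
1917^254 mod 2287 = 1.
Since 1 = 1, 1917 lies in the subgroup.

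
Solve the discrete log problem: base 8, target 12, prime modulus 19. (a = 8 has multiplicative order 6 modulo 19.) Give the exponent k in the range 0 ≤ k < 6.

5

Successive powers of 8 modulo 19:
  8^0=1  8^1=8  8^2=7  8^3=18  8^4=11  8^5=12
So 8^5 ≡ 12 (mod 19), giving k = 5.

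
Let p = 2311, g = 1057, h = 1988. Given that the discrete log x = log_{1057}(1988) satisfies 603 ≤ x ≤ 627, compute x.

615

Compute 1057^603 mod 2311 = 1153, then multiply by 1057 repeatedly:
  1057^603=1153  1057^604=824  1057^605=2032  1057^606=905  1057^607=2142
  1057^608=1625  1057^609=552  1057^610=1092  1057^611=1055  1057^612=1233
  1057^613=2188  1057^614=1716  1057^615=1988
Found 1988 at exponent 615.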